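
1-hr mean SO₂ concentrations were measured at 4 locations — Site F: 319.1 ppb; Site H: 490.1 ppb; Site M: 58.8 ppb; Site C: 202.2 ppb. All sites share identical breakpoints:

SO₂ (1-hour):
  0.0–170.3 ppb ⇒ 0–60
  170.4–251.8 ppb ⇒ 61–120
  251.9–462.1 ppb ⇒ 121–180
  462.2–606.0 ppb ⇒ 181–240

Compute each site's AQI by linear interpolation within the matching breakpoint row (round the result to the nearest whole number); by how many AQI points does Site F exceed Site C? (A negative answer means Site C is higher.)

Site F: row 251.9–462.1 (AQI 121–180). (180−121)·(319.1−251.9)/(462.1−251.9) + 121 = 59·67.2/210.2 + 121 ≈ 139.86 → 140.
Site H 490.1: bracket 462.2–606.0 → index 181–240; slope 59/143.8, offset 27.9.
AQI = 181 + 59/143.8·27.9 ≈ 192.45 ⇒ 192.
Site M 58.8: bracket 0.0–170.3 → index 0–60; slope 60/170.3, offset 58.8.
AQI = 0 + 60/170.3·58.8 ≈ 20.72 ⇒ 21.
Site C: 202.2 lies in 170.4–251.8, so I_lo=61, I_hi=120, C_lo=170.4, C_hi=251.8.
(120−61)/(251.8−170.4) × (202.2−170.4) + 61 = 59/81.4 × 31.8 + 61 ≈ 84.05 → 84.
AQIs: Site F=140, Site H=192, Site M=21, Site C=84. Site F (140) − Site C (84) = 56.

56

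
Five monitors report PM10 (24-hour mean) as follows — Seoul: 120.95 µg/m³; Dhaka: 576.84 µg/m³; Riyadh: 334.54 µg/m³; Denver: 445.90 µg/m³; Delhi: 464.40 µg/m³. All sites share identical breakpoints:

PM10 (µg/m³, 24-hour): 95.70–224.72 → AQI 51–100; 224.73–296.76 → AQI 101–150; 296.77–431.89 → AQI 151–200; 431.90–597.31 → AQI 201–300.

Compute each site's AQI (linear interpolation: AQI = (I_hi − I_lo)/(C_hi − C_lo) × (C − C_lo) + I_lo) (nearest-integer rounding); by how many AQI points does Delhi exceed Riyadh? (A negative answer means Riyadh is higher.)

55

Seoul 120.95: bracket 95.70–224.72 → index 51–100; slope 49/129.02, offset 25.25.
AQI = 51 + 49/129.02·25.25 ≈ 60.59 ⇒ 61.
Dhaka 576.84: bracket 431.90–597.31 → index 201–300; slope 99/165.41, offset 144.94.
AQI = 201 + 99/165.41·144.94 ≈ 287.75 ⇒ 288.
Riyadh: 334.54 ∈ [296.77, 431.89] ↔ index [151, 200].
151 + (334.54−296.77)·(200−151)/(431.89−296.77) = 151 + 37.77·49/135.12 ≈ 164.70, so AQI = 165.
Denver 445.90: bracket 431.90–597.31 → index 201–300; slope 99/165.41, offset 14.00.
AQI = 201 + 99/165.41·14.00 ≈ 209.38 ⇒ 209.
Delhi: row 431.90–597.31 (AQI 201–300). (300−201)·(464.40−431.90)/(597.31−431.90) + 201 = 99·32.50/165.41 + 201 ≈ 220.45 → 220.
AQIs: Seoul=61, Dhaka=288, Riyadh=165, Denver=209, Delhi=220. Delhi (220) − Riyadh (165) = 55.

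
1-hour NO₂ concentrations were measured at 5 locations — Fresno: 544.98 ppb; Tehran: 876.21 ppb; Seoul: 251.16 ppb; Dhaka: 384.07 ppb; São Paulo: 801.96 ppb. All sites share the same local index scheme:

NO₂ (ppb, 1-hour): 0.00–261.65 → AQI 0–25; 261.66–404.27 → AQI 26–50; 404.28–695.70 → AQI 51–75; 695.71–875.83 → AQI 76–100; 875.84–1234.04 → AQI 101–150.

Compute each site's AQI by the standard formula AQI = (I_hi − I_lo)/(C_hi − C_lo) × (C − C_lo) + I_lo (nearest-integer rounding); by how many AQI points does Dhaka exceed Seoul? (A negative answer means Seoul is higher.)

Fresno: 544.98 ∈ [404.28, 695.70] ↔ index [51, 75].
51 + (544.98−404.28)·(75−51)/(695.70−404.28) = 51 + 140.70·24/291.42 ≈ 62.59, so AQI = 63.
Tehran: 876.21 lies in 875.84–1234.04, so I_lo=101, I_hi=150, C_lo=875.84, C_hi=1234.04.
(150−101)/(1234.04−875.84) × (876.21−875.84) + 101 = 49/358.20 × 0.37 + 101 ≈ 101.05 → 101.
Seoul: row 0.00–261.65 (AQI 0–25). (25−0)·(251.16−0.00)/(261.65−0.00) + 0 = 25·251.16/261.65 + 0 ≈ 24.00 → 24.
Dhaka: row 261.66–404.27 (AQI 26–50). (50−26)·(384.07−261.66)/(404.27−261.66) + 26 = 24·122.41/142.61 + 26 ≈ 46.60 → 47.
São Paulo 801.96: bracket 695.71–875.83 → index 76–100; slope 24/180.12, offset 106.25.
AQI = 76 + 24/180.12·106.25 ≈ 90.16 ⇒ 90.
AQIs: Fresno=63, Tehran=101, Seoul=24, Dhaka=47, São Paulo=90. Dhaka (47) − Seoul (24) = 23.

23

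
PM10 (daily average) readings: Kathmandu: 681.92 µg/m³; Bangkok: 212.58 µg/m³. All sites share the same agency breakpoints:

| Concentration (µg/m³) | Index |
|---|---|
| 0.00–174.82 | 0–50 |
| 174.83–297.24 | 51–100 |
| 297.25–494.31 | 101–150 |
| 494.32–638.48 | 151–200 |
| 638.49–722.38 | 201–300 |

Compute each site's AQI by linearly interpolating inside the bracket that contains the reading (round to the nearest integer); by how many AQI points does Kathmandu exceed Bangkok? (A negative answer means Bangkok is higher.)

Kathmandu 681.92: bracket 638.49–722.38 → index 201–300; slope 99/83.89, offset 43.43.
AQI = 201 + 99/83.89·43.43 ≈ 252.25 ⇒ 252.
Bangkok: 212.58 lies in 174.83–297.24, so I_lo=51, I_hi=100, C_lo=174.83, C_hi=297.24.
(100−51)/(297.24−174.83) × (212.58−174.83) + 51 = 49/122.41 × 37.75 + 51 ≈ 66.11 → 66.
AQIs: Kathmandu=252, Bangkok=66. Kathmandu (252) − Bangkok (66) = 186.

186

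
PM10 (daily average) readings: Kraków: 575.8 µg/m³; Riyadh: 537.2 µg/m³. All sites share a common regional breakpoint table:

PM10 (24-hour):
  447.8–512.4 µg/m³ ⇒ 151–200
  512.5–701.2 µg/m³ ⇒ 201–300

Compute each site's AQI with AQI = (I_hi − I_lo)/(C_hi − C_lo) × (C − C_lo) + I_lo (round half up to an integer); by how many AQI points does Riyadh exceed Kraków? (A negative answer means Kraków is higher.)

-20

Kraków: row 512.5–701.2 (AQI 201–300). (300−201)·(575.8−512.5)/(701.2−512.5) + 201 = 99·63.3/188.7 + 201 ≈ 234.21 → 234.
Riyadh 537.2: bracket 512.5–701.2 → index 201–300; slope 99/188.7, offset 24.7.
AQI = 201 + 99/188.7·24.7 ≈ 213.96 ⇒ 214.
AQIs: Kraków=234, Riyadh=214. Riyadh (214) − Kraków (234) = -20.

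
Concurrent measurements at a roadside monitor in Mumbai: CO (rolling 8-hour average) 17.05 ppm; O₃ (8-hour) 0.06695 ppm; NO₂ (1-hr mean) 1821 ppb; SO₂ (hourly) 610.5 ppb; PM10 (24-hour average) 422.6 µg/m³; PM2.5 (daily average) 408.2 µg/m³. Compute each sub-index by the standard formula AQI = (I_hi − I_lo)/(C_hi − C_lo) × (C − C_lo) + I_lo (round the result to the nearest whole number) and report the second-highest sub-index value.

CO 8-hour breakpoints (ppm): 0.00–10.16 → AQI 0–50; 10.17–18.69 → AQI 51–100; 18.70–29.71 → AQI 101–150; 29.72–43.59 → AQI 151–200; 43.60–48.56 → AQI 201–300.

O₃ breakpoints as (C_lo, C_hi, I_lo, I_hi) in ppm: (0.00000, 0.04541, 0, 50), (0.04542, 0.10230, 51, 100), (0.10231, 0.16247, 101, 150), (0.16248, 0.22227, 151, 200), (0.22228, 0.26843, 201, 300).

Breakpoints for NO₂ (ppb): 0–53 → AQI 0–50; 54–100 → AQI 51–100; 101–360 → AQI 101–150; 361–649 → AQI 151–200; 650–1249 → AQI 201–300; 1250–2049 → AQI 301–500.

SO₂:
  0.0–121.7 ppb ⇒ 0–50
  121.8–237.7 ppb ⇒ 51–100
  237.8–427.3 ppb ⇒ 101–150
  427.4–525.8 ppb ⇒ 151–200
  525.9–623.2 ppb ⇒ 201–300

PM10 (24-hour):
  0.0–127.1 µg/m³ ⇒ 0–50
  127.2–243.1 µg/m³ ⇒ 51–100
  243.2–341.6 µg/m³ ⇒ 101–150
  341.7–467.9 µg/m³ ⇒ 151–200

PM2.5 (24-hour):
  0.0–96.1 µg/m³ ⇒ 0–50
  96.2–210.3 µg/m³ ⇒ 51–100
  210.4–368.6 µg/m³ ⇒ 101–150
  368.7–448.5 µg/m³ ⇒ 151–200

CO: row 10.17–18.69 (AQI 51–100). (100−51)·(17.05−10.17)/(18.69−10.17) + 51 = 49·6.88/8.52 + 51 ≈ 90.57 → 91.
O₃ 0.06695: bracket 0.04542–0.10230 → index 51–100; slope 49/0.05688, offset 0.02153.
AQI = 51 + 49/0.05688·0.02153 ≈ 69.55 ⇒ 70.
NO₂: 1821 lies in 1250–2049, so I_lo=301, I_hi=500, C_lo=1250, C_hi=2049.
(500−301)/(2049−1250) × (1821−1250) + 301 = 199/799 × 571 + 301 ≈ 443.21 → 443.
SO₂: 610.5 lies in 525.9–623.2, so I_lo=201, I_hi=300, C_lo=525.9, C_hi=623.2.
(300−201)/(623.2−525.9) × (610.5−525.9) + 201 = 99/97.3 × 84.6 + 201 ≈ 287.08 → 287.
PM10: 422.6 lies in 341.7–467.9, so I_lo=151, I_hi=200, C_lo=341.7, C_hi=467.9.
(200−151)/(467.9−341.7) × (422.6−341.7) + 151 = 49/126.2 × 80.9 + 151 ≈ 182.41 → 182.
PM2.5: row 368.7–448.5 (AQI 151–200). (200−151)·(408.2−368.7)/(448.5−368.7) + 151 = 49·39.5/79.8 + 151 ≈ 175.25 → 175.
Sub-indices: CO→91, O₃→70, NO₂→443, SO₂→287, PM10→182, PM2.5→175. Ranked high→low: 443, 287, 182, 175, 91, 70. Second-highest sub-index = 287.

287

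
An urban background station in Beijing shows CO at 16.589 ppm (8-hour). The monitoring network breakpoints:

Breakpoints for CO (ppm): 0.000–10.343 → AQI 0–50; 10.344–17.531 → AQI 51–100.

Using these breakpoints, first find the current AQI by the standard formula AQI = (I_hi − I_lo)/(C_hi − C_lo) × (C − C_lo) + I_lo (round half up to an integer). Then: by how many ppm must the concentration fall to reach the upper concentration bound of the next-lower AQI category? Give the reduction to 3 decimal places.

6.246

CO: 16.589 lies in 10.344–17.531, so I_lo=51, I_hi=100, C_lo=10.344, C_hi=17.531.
(100−51)/(17.531−10.344) × (16.589−10.344) + 51 = 49/7.187 × 6.245 + 51 ≈ 93.58 → 94.
Current AQI 94 is in the Moderate range (51–100). The next-lower category tops out at AQI 50, whose upper concentration bound is 10.343 ppm.
Reduction needed = 16.589 − 10.343 = 6.246 ppm.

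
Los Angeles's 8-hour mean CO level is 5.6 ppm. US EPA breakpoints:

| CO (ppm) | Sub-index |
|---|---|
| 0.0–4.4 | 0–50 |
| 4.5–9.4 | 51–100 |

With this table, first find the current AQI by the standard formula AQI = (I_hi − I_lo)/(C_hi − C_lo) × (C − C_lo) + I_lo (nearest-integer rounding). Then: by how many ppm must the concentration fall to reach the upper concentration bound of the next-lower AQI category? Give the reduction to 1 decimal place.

1.2

CO: row 4.5–9.4 (AQI 51–100). (100−51)·(5.6−4.5)/(9.4−4.5) + 51 = 49·1.1/4.9 + 51 ≈ 62.00 → 62.
Current AQI 62 is in the Moderate range (51–100). The next-lower category tops out at AQI 50, whose upper concentration bound is 4.4 ppm.
Reduction needed = 5.6 − 4.4 = 1.2 ppm.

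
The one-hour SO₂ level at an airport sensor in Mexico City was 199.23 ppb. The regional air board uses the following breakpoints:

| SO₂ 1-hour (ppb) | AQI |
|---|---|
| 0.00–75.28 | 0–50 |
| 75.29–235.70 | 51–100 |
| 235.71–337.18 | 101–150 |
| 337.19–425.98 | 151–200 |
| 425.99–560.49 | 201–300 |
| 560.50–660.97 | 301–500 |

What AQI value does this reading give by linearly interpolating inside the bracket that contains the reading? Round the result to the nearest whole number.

89

SO₂: 199.23 ∈ [75.29, 235.70] ↔ index [51, 100].
51 + (199.23−75.29)·(100−51)/(235.70−75.29) = 51 + 123.94·49/160.41 ≈ 88.86, so AQI = 89.
AQI 89 falls in the Moderate category.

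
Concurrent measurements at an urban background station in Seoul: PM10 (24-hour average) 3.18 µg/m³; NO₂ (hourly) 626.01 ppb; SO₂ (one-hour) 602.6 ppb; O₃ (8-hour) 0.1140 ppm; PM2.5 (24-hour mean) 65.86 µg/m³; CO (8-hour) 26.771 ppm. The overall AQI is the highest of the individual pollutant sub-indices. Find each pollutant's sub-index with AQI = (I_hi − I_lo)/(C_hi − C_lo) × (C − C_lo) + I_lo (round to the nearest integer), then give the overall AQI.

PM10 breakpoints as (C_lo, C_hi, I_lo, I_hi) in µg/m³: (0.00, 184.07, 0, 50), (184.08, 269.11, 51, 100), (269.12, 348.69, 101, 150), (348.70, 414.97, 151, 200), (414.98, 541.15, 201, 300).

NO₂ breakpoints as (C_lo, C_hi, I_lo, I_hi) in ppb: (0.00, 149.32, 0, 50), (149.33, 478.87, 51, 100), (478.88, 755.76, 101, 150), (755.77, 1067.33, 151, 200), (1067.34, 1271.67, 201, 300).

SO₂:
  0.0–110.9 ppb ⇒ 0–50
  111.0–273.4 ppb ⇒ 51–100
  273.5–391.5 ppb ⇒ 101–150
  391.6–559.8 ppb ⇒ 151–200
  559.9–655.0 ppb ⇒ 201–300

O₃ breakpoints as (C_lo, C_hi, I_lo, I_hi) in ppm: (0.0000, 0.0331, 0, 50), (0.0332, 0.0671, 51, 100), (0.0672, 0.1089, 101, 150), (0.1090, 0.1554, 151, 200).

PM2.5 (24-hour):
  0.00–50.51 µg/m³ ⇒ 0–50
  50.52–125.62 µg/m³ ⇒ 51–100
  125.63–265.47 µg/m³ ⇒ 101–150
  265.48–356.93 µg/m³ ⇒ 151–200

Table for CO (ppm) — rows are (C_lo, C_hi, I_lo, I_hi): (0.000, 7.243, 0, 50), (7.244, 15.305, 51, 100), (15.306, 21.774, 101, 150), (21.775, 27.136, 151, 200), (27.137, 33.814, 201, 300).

PM10: 3.18 lies in 0.00–184.07, so I_lo=0, I_hi=50, C_lo=0.00, C_hi=184.07.
(50−0)/(184.07−0.00) × (3.18−0.00) + 0 = 50/184.07 × 3.18 + 0 ≈ 0.86 → 1.
NO₂: 626.01 lies in 478.88–755.76, so I_lo=101, I_hi=150, C_lo=478.88, C_hi=755.76.
(150−101)/(755.76−478.88) × (626.01−478.88) + 101 = 49/276.88 × 147.13 + 101 ≈ 127.04 → 127.
SO₂: row 559.9–655.0 (AQI 201–300). (300−201)·(602.6−559.9)/(655.0−559.9) + 201 = 99·42.7/95.1 + 201 ≈ 245.45 → 245.
O₃ 0.1140: bracket 0.1090–0.1554 → index 151–200; slope 49/0.0464, offset 0.0050.
AQI = 151 + 49/0.0464·0.0050 ≈ 156.28 ⇒ 156.
PM2.5: 65.86 lies in 50.52–125.62, so I_lo=51, I_hi=100, C_lo=50.52, C_hi=125.62.
(100−51)/(125.62−50.52) × (65.86−50.52) + 51 = 49/75.10 × 15.34 + 51 ≈ 61.01 → 61.
CO: 26.771 ∈ [21.775, 27.136] ↔ index [151, 200].
151 + (26.771−21.775)·(200−151)/(27.136−21.775) = 151 + 4.996·49/5.361 ≈ 196.66, so AQI = 197.
Sub-indices: PM10→1, NO₂→127, SO₂→245, O₃→156, PM2.5→61, CO→197. Overall AQI = max = 245; dominant pollutant is SO₂.

245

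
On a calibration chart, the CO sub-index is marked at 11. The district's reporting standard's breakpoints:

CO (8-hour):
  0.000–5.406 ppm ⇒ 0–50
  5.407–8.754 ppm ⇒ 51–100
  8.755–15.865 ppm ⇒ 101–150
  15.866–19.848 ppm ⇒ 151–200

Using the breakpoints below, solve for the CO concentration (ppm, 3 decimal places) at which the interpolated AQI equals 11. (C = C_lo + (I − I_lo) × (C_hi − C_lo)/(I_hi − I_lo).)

AQI 11 lies in the 0–50 band, which corresponds to 0.000–5.406 ppm.
C = 0.000 + (11−0)×(5.406−0.000)/(50−0) = 0.000 + 11×5.406/50 ≈ 1.18932 ppm → 1.189 ppm to 3 dp.

1.189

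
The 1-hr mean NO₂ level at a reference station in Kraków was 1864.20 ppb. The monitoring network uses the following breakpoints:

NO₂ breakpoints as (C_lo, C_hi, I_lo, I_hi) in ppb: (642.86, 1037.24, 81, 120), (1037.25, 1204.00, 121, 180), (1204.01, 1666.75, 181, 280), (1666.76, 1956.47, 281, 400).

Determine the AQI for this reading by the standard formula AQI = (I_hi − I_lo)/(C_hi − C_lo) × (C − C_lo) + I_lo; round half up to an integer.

NO₂: 1864.20 lies in 1666.76–1956.47, so I_lo=281, I_hi=400, C_lo=1666.76, C_hi=1956.47.
(400−281)/(1956.47−1666.76) × (1864.20−1666.76) + 281 = 119/289.71 × 197.44 + 281 ≈ 362.10 → 362.

362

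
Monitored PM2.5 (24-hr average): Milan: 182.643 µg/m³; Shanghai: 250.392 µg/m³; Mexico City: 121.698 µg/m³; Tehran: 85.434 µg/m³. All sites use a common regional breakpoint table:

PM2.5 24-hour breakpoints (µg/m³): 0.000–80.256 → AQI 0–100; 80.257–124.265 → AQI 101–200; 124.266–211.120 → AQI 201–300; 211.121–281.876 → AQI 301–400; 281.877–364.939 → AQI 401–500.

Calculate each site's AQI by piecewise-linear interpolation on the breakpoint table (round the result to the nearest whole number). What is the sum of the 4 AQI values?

931

Milan: 182.643 ∈ [124.266, 211.120] ↔ index [201, 300].
201 + (182.643−124.266)·(300−201)/(211.120−124.266) = 201 + 58.377·99/86.854 ≈ 267.54, so AQI = 268.
Shanghai: 250.392 ∈ [211.121, 281.876] ↔ index [301, 400].
301 + (250.392−211.121)·(400−301)/(281.876−211.121) = 301 + 39.271·99/70.755 ≈ 355.95, so AQI = 356.
Mexico City: row 80.257–124.265 (AQI 101–200). (200−101)·(121.698−80.257)/(124.265−80.257) + 101 = 99·41.441/44.008 + 101 ≈ 194.23 → 194.
Tehran: 85.434 lies in 80.257–124.265, so I_lo=101, I_hi=200, C_lo=80.257, C_hi=124.265.
(200−101)/(124.265−80.257) × (85.434−80.257) + 101 = 99/44.008 × 5.177 + 101 ≈ 112.65 → 113.
AQIs: Milan=268, Shanghai=356, Mexico City=194, Tehran=113. Sum = 268 + 356 + 194 + 113 = 931.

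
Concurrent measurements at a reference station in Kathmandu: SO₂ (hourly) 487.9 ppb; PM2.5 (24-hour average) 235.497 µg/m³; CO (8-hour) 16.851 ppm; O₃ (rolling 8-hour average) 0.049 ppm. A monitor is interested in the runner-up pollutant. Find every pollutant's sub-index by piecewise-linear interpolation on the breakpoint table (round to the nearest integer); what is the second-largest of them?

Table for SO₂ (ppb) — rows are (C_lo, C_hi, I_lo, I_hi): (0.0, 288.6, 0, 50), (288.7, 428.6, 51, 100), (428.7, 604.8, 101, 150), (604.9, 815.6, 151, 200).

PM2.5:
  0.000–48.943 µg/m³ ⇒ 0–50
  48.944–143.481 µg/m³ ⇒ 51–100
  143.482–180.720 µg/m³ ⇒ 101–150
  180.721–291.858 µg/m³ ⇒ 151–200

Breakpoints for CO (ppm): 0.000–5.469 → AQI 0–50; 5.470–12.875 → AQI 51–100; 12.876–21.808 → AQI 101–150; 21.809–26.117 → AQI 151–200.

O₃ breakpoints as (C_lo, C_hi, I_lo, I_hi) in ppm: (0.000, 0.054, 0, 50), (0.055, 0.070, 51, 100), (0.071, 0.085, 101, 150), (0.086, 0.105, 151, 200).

SO₂ 487.9: bracket 428.7–604.8 → index 101–150; slope 49/176.1, offset 59.2.
AQI = 101 + 49/176.1·59.2 ≈ 117.47 ⇒ 117.
PM2.5: row 180.721–291.858 (AQI 151–200). (200−151)·(235.497−180.721)/(291.858−180.721) + 151 = 49·54.776/111.137 + 151 ≈ 175.15 → 175.
CO 16.851: bracket 12.876–21.808 → index 101–150; slope 49/8.932, offset 3.975.
AQI = 101 + 49/8.932·3.975 ≈ 122.81 ⇒ 123.
O₃: 0.049 ∈ [0.000, 0.054] ↔ index [0, 50].
0 + (0.049−0.000)·(50−0)/(0.054−0.000) = 0 + 0.049·50/0.054 ≈ 45.37, so AQI = 45.
Sub-indices: SO₂→117, PM2.5→175, CO→123, O₃→45. Ranked high→low: 175, 123, 117, 45. Second-highest sub-index = 123.

123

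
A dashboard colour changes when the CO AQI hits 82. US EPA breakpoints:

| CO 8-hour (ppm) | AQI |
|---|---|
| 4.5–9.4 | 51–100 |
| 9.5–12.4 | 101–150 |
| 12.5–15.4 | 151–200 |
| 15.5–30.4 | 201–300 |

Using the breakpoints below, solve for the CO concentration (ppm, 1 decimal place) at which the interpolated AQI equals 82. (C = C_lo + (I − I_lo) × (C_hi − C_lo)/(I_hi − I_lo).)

7.6

AQI 82 lies in the 51–100 band, which corresponds to 4.5–9.4 ppm.
C = 4.5 + (82−51)×(9.4−4.5)/(100−51) = 4.5 + 31×4.9/49 ≈ 7.600 ppm → 7.6 ppm to 1 dp.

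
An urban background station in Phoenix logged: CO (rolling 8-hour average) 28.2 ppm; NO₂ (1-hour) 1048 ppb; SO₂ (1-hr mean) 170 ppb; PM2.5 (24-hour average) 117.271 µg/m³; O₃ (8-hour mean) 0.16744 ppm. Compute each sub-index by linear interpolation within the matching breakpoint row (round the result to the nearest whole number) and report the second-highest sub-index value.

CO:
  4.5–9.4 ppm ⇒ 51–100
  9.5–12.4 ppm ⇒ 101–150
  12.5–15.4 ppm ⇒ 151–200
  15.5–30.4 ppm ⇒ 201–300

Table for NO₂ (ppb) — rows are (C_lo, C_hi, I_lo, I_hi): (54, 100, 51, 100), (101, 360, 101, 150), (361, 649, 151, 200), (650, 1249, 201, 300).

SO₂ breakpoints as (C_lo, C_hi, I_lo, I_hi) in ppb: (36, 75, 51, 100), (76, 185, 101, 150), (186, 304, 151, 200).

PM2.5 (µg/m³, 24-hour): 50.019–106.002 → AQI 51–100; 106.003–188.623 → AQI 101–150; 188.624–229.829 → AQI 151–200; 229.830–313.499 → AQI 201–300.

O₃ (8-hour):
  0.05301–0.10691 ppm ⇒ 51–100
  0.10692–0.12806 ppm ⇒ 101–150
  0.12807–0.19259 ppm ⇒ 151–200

267

CO: 28.2 ∈ [15.5, 30.4] ↔ index [201, 300].
201 + (28.2−15.5)·(300−201)/(30.4−15.5) = 201 + 12.7·99/14.9 ≈ 285.38, so AQI = 285.
NO₂: 1048 lies in 650–1249, so I_lo=201, I_hi=300, C_lo=650, C_hi=1249.
(300−201)/(1249−650) × (1048−650) + 201 = 99/599 × 398 + 201 ≈ 266.78 → 267.
SO₂: row 76–185 (AQI 101–150). (150−101)·(170−76)/(185−76) + 101 = 49·94/109 + 101 ≈ 143.26 → 143.
PM2.5: 117.271 lies in 106.003–188.623, so I_lo=101, I_hi=150, C_lo=106.003, C_hi=188.623.
(150−101)/(188.623−106.003) × (117.271−106.003) + 101 = 49/82.620 × 11.268 + 101 ≈ 107.68 → 108.
O₃: row 0.12807–0.19259 (AQI 151–200). (200−151)·(0.16744−0.12807)/(0.19259−0.12807) + 151 = 49·0.03937/0.06452 + 151 ≈ 180.90 → 181.
Sub-indices: CO→285, NO₂→267, SO₂→143, PM2.5→108, O₃→181. Ranked high→low: 285, 267, 181, 143, 108. Second-highest sub-index = 267.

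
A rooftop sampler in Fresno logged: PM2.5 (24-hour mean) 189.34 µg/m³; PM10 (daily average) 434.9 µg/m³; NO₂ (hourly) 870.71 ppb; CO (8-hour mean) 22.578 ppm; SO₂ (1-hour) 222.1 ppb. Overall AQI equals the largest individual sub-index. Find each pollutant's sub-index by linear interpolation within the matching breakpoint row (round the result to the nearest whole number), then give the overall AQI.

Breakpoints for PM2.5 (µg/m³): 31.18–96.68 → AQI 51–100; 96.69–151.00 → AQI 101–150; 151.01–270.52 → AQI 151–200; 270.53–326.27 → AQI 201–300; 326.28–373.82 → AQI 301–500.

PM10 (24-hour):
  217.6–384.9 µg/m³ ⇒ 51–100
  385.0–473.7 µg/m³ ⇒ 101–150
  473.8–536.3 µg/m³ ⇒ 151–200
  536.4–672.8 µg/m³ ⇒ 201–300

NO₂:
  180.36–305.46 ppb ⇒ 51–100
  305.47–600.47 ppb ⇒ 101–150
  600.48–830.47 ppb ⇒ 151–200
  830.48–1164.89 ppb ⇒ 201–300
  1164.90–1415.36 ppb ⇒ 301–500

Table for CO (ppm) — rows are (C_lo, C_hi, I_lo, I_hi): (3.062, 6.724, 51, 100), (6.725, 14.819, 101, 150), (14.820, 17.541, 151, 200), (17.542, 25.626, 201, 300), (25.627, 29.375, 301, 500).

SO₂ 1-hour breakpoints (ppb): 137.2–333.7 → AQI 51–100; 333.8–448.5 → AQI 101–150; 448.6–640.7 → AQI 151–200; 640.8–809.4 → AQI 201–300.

PM2.5: 189.34 ∈ [151.01, 270.52] ↔ index [151, 200].
151 + (189.34−151.01)·(200−151)/(270.52−151.01) = 151 + 38.33·49/119.51 ≈ 166.72, so AQI = 167.
PM10: 434.9 lies in 385.0–473.7, so I_lo=101, I_hi=150, C_lo=385.0, C_hi=473.7.
(150−101)/(473.7−385.0) × (434.9−385.0) + 101 = 49/88.7 × 49.9 + 101 ≈ 128.57 → 129.
NO₂ 870.71: bracket 830.48–1164.89 → index 201–300; slope 99/334.41, offset 40.23.
AQI = 201 + 99/334.41·40.23 ≈ 212.91 ⇒ 213.
CO: 22.578 lies in 17.542–25.626, so I_lo=201, I_hi=300, C_lo=17.542, C_hi=25.626.
(300−201)/(25.626−17.542) × (22.578−17.542) + 201 = 99/8.084 × 5.036 + 201 ≈ 262.67 → 263.
SO₂: 222.1 ∈ [137.2, 333.7] ↔ index [51, 100].
51 + (222.1−137.2)·(100−51)/(333.7−137.2) = 51 + 84.9·49/196.5 ≈ 72.17, so AQI = 72.
Sub-indices: PM2.5→167, PM10→129, NO₂→213, CO→263, SO₂→72. Overall AQI = max = 263; dominant pollutant is CO.

263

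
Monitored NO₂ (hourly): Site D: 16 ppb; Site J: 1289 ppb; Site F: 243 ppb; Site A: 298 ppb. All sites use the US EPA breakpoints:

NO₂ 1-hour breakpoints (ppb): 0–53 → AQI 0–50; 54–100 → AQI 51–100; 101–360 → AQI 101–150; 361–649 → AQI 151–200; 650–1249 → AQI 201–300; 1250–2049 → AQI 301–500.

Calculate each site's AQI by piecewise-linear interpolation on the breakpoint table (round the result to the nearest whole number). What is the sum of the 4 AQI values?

592

Site D 16: bracket 0–53 → index 0–50; slope 50/53, offset 16.
AQI = 0 + 50/53·16 ≈ 15.09 ⇒ 15.
Site J 1289: bracket 1250–2049 → index 301–500; slope 199/799, offset 39.
AQI = 301 + 199/799·39 ≈ 310.71 ⇒ 311.
Site F: 243 ∈ [101, 360] ↔ index [101, 150].
101 + (243−101)·(150−101)/(360−101) = 101 + 142·49/259 ≈ 127.86, so AQI = 128.
Site A: 298 ∈ [101, 360] ↔ index [101, 150].
101 + (298−101)·(150−101)/(360−101) = 101 + 197·49/259 ≈ 138.27, so AQI = 138.
AQIs: Site D=15, Site J=311, Site F=128, Site A=138. Sum = 15 + 311 + 128 + 138 = 592.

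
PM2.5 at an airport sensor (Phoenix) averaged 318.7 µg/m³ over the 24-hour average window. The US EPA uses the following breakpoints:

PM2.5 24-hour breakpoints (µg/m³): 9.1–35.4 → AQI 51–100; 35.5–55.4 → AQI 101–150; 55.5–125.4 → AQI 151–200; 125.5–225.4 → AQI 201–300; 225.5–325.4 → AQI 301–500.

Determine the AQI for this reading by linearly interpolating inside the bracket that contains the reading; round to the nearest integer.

487

PM2.5 318.7: bracket 225.5–325.4 → index 301–500; slope 199/99.9, offset 93.2.
AQI = 301 + 199/99.9·93.2 ≈ 486.65 ⇒ 487.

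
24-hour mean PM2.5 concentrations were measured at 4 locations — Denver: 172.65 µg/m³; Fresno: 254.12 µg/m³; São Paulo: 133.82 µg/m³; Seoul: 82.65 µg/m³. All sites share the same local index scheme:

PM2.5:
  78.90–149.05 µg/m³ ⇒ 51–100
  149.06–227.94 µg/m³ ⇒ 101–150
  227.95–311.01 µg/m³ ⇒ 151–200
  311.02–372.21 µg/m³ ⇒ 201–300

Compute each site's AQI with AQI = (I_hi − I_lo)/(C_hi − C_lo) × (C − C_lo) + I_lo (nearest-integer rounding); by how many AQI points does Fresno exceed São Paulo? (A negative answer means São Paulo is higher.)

Denver: 172.65 ∈ [149.06, 227.94] ↔ index [101, 150].
101 + (172.65−149.06)·(150−101)/(227.94−149.06) = 101 + 23.59·49/78.88 ≈ 115.65, so AQI = 116.
Fresno: 254.12 ∈ [227.95, 311.01] ↔ index [151, 200].
151 + (254.12−227.95)·(200−151)/(311.01−227.95) = 151 + 26.17·49/83.06 ≈ 166.44, so AQI = 166.
São Paulo: 133.82 ∈ [78.90, 149.05] ↔ index [51, 100].
51 + (133.82−78.90)·(100−51)/(149.05−78.90) = 51 + 54.92·49/70.15 ≈ 89.36, so AQI = 89.
Seoul: 82.65 lies in 78.90–149.05, so I_lo=51, I_hi=100, C_lo=78.90, C_hi=149.05.
(100−51)/(149.05−78.90) × (82.65−78.90) + 51 = 49/70.15 × 3.75 + 51 ≈ 53.62 → 54.
AQIs: Denver=116, Fresno=166, São Paulo=89, Seoul=54. Fresno (166) − São Paulo (89) = 77.

77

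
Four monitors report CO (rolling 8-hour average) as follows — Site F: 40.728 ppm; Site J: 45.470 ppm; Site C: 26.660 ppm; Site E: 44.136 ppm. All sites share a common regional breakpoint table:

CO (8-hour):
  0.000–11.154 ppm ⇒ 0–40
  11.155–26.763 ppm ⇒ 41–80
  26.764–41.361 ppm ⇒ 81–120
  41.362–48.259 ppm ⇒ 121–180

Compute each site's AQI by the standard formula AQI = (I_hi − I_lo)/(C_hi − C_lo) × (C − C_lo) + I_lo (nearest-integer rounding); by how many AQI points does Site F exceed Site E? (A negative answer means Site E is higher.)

Site F: 40.728 lies in 26.764–41.361, so I_lo=81, I_hi=120, C_lo=26.764, C_hi=41.361.
(120−81)/(41.361−26.764) × (40.728−26.764) + 81 = 39/14.597 × 13.964 + 81 ≈ 118.31 → 118.
Site J: 45.470 lies in 41.362–48.259, so I_lo=121, I_hi=180, C_lo=41.362, C_hi=48.259.
(180−121)/(48.259−41.362) × (45.470−41.362) + 121 = 59/6.897 × 4.108 + 121 ≈ 156.14 → 156.
Site C: 26.660 lies in 11.155–26.763, so I_lo=41, I_hi=80, C_lo=11.155, C_hi=26.763.
(80−41)/(26.763−11.155) × (26.660−11.155) + 41 = 39/15.608 × 15.505 + 41 ≈ 79.74 → 80.
Site E: 44.136 lies in 41.362–48.259, so I_lo=121, I_hi=180, C_lo=41.362, C_hi=48.259.
(180−121)/(48.259−41.362) × (44.136−41.362) + 121 = 59/6.897 × 2.774 + 121 ≈ 144.73 → 145.
AQIs: Site F=118, Site J=156, Site C=80, Site E=145. Site F (118) − Site E (145) = -27.

-27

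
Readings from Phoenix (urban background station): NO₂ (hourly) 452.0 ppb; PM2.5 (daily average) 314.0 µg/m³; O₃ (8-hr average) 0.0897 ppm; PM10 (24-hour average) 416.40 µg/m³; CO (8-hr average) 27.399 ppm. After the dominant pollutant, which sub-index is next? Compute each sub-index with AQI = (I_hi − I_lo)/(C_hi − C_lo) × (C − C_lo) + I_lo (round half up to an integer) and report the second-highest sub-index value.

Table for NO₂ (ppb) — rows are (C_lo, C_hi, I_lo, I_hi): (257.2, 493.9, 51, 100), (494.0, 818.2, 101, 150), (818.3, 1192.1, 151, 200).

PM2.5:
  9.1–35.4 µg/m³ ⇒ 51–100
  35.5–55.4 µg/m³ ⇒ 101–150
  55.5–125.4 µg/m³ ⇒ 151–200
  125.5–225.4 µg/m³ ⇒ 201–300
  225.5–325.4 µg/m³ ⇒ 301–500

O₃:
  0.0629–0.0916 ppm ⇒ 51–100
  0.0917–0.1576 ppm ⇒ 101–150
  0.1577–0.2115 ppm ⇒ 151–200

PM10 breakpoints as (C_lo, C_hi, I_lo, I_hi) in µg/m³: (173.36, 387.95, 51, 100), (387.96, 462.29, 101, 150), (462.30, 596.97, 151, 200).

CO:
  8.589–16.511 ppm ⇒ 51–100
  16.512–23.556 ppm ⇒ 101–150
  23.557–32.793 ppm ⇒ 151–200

171

NO₂: 452.0 ∈ [257.2, 493.9] ↔ index [51, 100].
51 + (452.0−257.2)·(100−51)/(493.9−257.2) = 51 + 194.8·49/236.7 ≈ 91.33, so AQI = 91.
PM2.5 314.0: bracket 225.5–325.4 → index 301–500; slope 199/99.9, offset 88.5.
AQI = 301 + 199/99.9·88.5 ≈ 477.29 ⇒ 477.
O₃ 0.0897: bracket 0.0629–0.0916 → index 51–100; slope 49/0.0287, offset 0.0268.
AQI = 51 + 49/0.0287·0.0268 ≈ 96.76 ⇒ 97.
PM10: 416.40 ∈ [387.96, 462.29] ↔ index [101, 150].
101 + (416.40−387.96)·(150−101)/(462.29−387.96) = 101 + 28.44·49/74.33 ≈ 119.75, so AQI = 120.
CO: row 23.557–32.793 (AQI 151–200). (200−151)·(27.399−23.557)/(32.793−23.557) + 151 = 49·3.842/9.236 + 151 ≈ 171.38 → 171.
Sub-indices: NO₂→91, PM2.5→477, O₃→97, PM10→120, CO→171. Ranked high→low: 477, 171, 120, 97, 91. Second-highest sub-index = 171.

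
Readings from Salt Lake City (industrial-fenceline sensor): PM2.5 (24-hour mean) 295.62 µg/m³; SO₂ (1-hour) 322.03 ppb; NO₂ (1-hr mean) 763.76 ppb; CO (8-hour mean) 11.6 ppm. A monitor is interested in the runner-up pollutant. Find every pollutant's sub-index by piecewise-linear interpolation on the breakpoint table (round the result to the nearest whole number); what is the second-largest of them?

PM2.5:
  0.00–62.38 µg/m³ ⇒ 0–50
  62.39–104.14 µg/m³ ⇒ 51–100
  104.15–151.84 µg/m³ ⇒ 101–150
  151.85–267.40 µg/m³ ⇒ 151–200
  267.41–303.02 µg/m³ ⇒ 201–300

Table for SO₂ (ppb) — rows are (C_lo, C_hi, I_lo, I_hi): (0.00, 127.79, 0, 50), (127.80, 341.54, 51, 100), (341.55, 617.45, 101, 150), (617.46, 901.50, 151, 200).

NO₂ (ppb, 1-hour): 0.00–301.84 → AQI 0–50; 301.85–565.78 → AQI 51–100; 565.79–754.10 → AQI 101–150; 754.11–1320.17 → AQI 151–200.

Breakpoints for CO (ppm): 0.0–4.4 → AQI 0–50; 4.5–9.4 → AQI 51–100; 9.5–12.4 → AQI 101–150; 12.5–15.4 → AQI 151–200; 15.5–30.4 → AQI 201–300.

PM2.5: row 267.41–303.02 (AQI 201–300). (300−201)·(295.62−267.41)/(303.02−267.41) + 201 = 99·28.21/35.61 + 201 ≈ 279.43 → 279.
SO₂: 322.03 lies in 127.80–341.54, so I_lo=51, I_hi=100, C_lo=127.80, C_hi=341.54.
(100−51)/(341.54−127.80) × (322.03−127.80) + 51 = 49/213.74 × 194.23 + 51 ≈ 95.53 → 96.
NO₂: 763.76 lies in 754.11–1320.17, so I_lo=151, I_hi=200, C_lo=754.11, C_hi=1320.17.
(200−151)/(1320.17−754.11) × (763.76−754.11) + 151 = 49/566.06 × 9.65 + 151 ≈ 151.84 → 152.
CO: row 9.5–12.4 (AQI 101–150). (150−101)·(11.6−9.5)/(12.4−9.5) + 101 = 49·2.1/2.9 + 101 ≈ 136.48 → 136.
Sub-indices: PM2.5→279, SO₂→96, NO₂→152, CO→136. Ranked high→low: 279, 152, 136, 96. Second-highest sub-index = 152.

152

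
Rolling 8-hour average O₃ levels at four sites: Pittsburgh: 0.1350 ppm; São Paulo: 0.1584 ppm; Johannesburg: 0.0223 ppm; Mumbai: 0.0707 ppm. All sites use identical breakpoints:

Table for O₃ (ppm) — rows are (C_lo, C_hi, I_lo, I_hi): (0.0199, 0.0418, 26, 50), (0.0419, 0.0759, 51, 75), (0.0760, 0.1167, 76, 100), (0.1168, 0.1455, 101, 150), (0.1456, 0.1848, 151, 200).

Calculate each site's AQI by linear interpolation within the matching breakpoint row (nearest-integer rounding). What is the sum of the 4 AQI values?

Pittsburgh: 0.1350 ∈ [0.1168, 0.1455] ↔ index [101, 150].
101 + (0.1350−0.1168)·(150−101)/(0.1455−0.1168) = 101 + 0.0182·49/0.0287 ≈ 132.07, so AQI = 132.
São Paulo: row 0.1456–0.1848 (AQI 151–200). (200−151)·(0.1584−0.1456)/(0.1848−0.1456) + 151 = 49·0.0128/0.0392 + 151 ≈ 167.00 → 167.
Johannesburg 0.0223: bracket 0.0199–0.0418 → index 26–50; slope 24/0.0219, offset 0.0024.
AQI = 26 + 24/0.0219·0.0024 ≈ 28.63 ⇒ 29.
Mumbai: 0.0707 lies in 0.0419–0.0759, so I_lo=51, I_hi=75, C_lo=0.0419, C_hi=0.0759.
(75−51)/(0.0759−0.0419) × (0.0707−0.0419) + 51 = 24/0.0340 × 0.0288 + 51 ≈ 71.33 → 71.
AQIs: Pittsburgh=132, São Paulo=167, Johannesburg=29, Mumbai=71. Sum = 132 + 167 + 29 + 71 = 399.

399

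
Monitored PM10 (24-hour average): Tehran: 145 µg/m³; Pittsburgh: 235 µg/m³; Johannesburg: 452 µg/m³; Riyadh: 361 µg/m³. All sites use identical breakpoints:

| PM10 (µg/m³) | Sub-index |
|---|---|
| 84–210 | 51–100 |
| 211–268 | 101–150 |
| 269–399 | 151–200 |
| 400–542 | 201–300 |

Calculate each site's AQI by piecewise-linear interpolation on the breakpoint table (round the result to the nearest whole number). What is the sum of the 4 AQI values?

Tehran 145: bracket 84–210 → index 51–100; slope 49/126, offset 61.
AQI = 51 + 49/126·61 ≈ 74.72 ⇒ 75.
Pittsburgh: 235 ∈ [211, 268] ↔ index [101, 150].
101 + (235−211)·(150−101)/(268−211) = 101 + 24·49/57 ≈ 121.63, so AQI = 122.
Johannesburg: row 400–542 (AQI 201–300). (300−201)·(452−400)/(542−400) + 201 = 99·52/142 + 201 ≈ 237.25 → 237.
Riyadh: 361 ∈ [269, 399] ↔ index [151, 200].
151 + (361−269)·(200−151)/(399−269) = 151 + 92·49/130 ≈ 185.68, so AQI = 186.
AQIs: Tehran=75, Pittsburgh=122, Johannesburg=237, Riyadh=186. Sum = 75 + 122 + 237 + 186 = 620.

620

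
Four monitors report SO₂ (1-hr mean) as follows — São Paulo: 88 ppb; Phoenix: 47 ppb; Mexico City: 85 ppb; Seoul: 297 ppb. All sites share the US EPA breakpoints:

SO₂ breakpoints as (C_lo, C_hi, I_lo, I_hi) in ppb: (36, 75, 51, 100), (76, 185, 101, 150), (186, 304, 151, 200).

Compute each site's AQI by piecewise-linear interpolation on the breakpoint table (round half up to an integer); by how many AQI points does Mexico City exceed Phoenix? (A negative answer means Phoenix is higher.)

40

São Paulo: row 76–185 (AQI 101–150). (150−101)·(88−76)/(185−76) + 101 = 49·12/109 + 101 ≈ 106.39 → 106.
Phoenix: row 36–75 (AQI 51–100). (100−51)·(47−36)/(75−36) + 51 = 49·11/39 + 51 ≈ 64.82 → 65.
Mexico City: 85 ∈ [76, 185] ↔ index [101, 150].
101 + (85−76)·(150−101)/(185−76) = 101 + 9·49/109 ≈ 105.05, so AQI = 105.
Seoul: 297 ∈ [186, 304] ↔ index [151, 200].
151 + (297−186)·(200−151)/(304−186) = 151 + 111·49/118 ≈ 197.09, so AQI = 197.
AQIs: São Paulo=106, Phoenix=65, Mexico City=105, Seoul=197. Mexico City (105) − Phoenix (65) = 40.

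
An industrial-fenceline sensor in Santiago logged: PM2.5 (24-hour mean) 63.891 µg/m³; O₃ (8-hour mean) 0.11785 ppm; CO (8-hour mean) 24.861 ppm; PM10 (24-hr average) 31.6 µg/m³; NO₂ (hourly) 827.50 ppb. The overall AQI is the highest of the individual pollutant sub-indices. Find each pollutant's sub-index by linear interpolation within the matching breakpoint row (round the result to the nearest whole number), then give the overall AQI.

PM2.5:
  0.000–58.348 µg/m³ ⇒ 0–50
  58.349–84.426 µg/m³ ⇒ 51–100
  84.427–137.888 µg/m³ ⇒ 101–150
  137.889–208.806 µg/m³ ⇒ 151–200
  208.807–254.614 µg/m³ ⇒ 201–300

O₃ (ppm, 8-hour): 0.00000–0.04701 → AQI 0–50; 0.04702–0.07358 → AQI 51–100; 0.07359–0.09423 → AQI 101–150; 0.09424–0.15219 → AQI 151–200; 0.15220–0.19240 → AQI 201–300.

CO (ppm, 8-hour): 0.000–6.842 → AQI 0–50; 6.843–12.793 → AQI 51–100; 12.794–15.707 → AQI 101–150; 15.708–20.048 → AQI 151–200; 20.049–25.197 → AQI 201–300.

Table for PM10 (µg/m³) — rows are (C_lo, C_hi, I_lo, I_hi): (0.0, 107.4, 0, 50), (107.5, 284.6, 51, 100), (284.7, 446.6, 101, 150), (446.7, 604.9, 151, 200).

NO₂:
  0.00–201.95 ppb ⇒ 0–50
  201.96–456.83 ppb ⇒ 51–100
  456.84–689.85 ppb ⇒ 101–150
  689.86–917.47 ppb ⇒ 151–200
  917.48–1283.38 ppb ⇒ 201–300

294

PM2.5 63.891: bracket 58.349–84.426 → index 51–100; slope 49/26.077, offset 5.542.
AQI = 51 + 49/26.077·5.542 ≈ 61.41 ⇒ 61.
O₃ 0.11785: bracket 0.09424–0.15219 → index 151–200; slope 49/0.05795, offset 0.02361.
AQI = 151 + 49/0.05795·0.02361 ≈ 170.96 ⇒ 171.
CO 24.861: bracket 20.049–25.197 → index 201–300; slope 99/5.148, offset 4.812.
AQI = 201 + 99/5.148·4.812 ≈ 293.54 ⇒ 294.
PM10: 31.6 lies in 0.0–107.4, so I_lo=0, I_hi=50, C_lo=0.0, C_hi=107.4.
(50−0)/(107.4−0.0) × (31.6−0.0) + 0 = 50/107.4 × 31.6 + 0 ≈ 14.71 → 15.
NO₂: 827.50 ∈ [689.86, 917.47] ↔ index [151, 200].
151 + (827.50−689.86)·(200−151)/(917.47−689.86) = 151 + 137.64·49/227.61 ≈ 180.63, so AQI = 181.
Sub-indices: PM2.5→61, O₃→171, CO→294, PM10→15, NO₂→181. Overall AQI = max = 294; dominant pollutant is CO.
AQI 294: Very Unhealthy.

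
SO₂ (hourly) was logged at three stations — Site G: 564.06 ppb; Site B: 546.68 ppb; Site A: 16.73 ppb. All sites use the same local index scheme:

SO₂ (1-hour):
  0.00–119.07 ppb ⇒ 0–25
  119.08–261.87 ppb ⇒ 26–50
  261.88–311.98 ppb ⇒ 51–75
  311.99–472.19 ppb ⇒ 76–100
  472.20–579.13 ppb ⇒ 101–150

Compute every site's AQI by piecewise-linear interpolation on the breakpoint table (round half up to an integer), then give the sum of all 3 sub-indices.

282

Site G: 564.06 ∈ [472.20, 579.13] ↔ index [101, 150].
101 + (564.06−472.20)·(150−101)/(579.13−472.20) = 101 + 91.86·49/106.93 ≈ 143.09, so AQI = 143.
Site B: row 472.20–579.13 (AQI 101–150). (150−101)·(546.68−472.20)/(579.13−472.20) + 101 = 49·74.48/106.93 + 101 ≈ 135.13 → 135.
Site A 16.73: bracket 0.00–119.07 → index 0–25; slope 25/119.07, offset 16.73.
AQI = 0 + 25/119.07·16.73 ≈ 3.51 ⇒ 4.
AQIs: Site G=143, Site B=135, Site A=4. Sum = 143 + 135 + 4 = 282.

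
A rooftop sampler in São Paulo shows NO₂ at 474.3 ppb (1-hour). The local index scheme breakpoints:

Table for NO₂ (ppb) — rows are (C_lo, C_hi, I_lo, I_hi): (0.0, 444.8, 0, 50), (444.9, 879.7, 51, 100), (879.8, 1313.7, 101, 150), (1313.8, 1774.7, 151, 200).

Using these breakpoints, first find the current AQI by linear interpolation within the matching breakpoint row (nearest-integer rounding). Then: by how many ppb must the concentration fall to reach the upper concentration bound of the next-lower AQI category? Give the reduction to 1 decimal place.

NO₂ 474.3: bracket 444.9–879.7 → index 51–100; slope 49/434.8, offset 29.4.
AQI = 51 + 49/434.8·29.4 ≈ 54.31 ⇒ 54.
Current AQI 54 is in the Moderate range (51–100). The next-lower category tops out at AQI 50, whose upper concentration bound is 444.8 ppb.
Reduction needed = 474.3 − 444.8 = 29.5 ppb.

29.5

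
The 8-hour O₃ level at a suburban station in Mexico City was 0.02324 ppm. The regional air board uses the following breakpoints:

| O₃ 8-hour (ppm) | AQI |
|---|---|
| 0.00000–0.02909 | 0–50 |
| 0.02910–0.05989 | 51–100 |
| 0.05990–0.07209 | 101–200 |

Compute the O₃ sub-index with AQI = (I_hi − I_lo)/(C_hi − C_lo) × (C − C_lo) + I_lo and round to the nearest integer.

40

O₃: 0.02324 lies in 0.00000–0.02909, so I_lo=0, I_hi=50, C_lo=0.00000, C_hi=0.02909.
(50−0)/(0.02909−0.00000) × (0.02324−0.00000) + 0 = 50/0.02909 × 0.02324 + 0 ≈ 39.94 → 40.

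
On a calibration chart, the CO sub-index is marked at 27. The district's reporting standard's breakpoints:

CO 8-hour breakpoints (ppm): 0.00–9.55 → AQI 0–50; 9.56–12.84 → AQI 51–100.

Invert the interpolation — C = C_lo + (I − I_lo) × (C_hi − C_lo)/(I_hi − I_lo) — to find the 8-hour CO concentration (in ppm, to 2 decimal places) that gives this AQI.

AQI 27 lies in the 0–50 band, which corresponds to 0.00–9.55 ppm.
C = 0.00 + (27−0)×(9.55−0.00)/(50−0) = 0.00 + 27×9.55/50 ≈ 5.1570 ppm → 5.16 ppm to 2 dp.

5.16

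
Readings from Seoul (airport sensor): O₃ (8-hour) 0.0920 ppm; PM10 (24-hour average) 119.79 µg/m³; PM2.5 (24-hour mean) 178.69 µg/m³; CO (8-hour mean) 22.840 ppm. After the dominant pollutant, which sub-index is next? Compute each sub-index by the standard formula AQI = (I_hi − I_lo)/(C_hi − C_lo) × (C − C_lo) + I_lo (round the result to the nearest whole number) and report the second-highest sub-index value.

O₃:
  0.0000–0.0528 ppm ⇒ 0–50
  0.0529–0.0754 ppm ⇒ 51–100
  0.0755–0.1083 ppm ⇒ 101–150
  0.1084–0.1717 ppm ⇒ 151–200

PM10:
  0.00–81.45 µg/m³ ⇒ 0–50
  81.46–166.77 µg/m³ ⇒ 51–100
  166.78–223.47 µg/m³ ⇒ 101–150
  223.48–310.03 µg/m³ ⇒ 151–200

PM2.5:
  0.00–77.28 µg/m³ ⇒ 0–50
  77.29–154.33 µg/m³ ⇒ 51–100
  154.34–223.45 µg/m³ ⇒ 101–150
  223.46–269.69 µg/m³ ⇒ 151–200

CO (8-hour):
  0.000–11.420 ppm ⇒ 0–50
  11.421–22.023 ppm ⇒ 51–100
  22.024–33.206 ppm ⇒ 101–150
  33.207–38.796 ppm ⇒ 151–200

118

O₃: row 0.0755–0.1083 (AQI 101–150). (150−101)·(0.0920−0.0755)/(0.1083−0.0755) + 101 = 49·0.0165/0.0328 + 101 ≈ 125.65 → 126.
PM10 119.79: bracket 81.46–166.77 → index 51–100; slope 49/85.31, offset 38.33.
AQI = 51 + 49/85.31·38.33 ≈ 73.02 ⇒ 73.
PM2.5: row 154.34–223.45 (AQI 101–150). (150−101)·(178.69−154.34)/(223.45−154.34) + 101 = 49·24.35/69.11 + 101 ≈ 118.26 → 118.
CO 22.840: bracket 22.024–33.206 → index 101–150; slope 49/11.182, offset 0.816.
AQI = 101 + 49/11.182·0.816 ≈ 104.58 ⇒ 105.
Sub-indices: O₃→126, PM10→73, PM2.5→118, CO→105. Ranked high→low: 126, 118, 105, 73. Second-highest sub-index = 118.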